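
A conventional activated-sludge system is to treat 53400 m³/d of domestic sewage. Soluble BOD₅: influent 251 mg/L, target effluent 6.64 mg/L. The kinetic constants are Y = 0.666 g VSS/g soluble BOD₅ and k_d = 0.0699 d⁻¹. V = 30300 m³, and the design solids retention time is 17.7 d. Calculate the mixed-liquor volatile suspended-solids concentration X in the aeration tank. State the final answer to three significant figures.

X = Y·Q·ΔS·θ_c / [V·(1 + k_d θ_c)] = 0.666 × 53400 × (251 − 6.64) × 17.7 / [30300 × (1 + 0.0699 × 17.7)] = 2269 mg/L.

X ≈ 2270 mg/L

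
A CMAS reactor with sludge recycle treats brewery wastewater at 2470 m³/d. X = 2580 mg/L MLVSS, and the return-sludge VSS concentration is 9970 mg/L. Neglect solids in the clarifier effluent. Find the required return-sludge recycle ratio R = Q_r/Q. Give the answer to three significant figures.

Solids balance on the clarifier gives (1+R)X = R·X_r, so R = X/(X_r − X) = 2580 / (9970 − 2580) = 0.3491.

R ≈ 0.349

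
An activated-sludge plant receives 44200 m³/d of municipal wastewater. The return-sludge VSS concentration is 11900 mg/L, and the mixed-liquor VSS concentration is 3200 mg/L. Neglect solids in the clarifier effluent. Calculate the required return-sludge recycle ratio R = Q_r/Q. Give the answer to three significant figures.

R ≈ 0.368

Solids balance on the clarifier gives (1+R)X = R·X_r, so R = X/(X_r − X) = 3200 / (11900 − 3200) = 0.3678.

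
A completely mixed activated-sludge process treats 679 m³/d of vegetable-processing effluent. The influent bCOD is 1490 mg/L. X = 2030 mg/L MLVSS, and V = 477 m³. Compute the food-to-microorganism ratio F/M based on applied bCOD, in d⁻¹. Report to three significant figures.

Food-to-microorganism ratio F/M = Q S₀ / (V X) = 679 × 1490 / (477.0 × 2030) = 1.045 d⁻¹.

F/M ≈ 1.04 d⁻¹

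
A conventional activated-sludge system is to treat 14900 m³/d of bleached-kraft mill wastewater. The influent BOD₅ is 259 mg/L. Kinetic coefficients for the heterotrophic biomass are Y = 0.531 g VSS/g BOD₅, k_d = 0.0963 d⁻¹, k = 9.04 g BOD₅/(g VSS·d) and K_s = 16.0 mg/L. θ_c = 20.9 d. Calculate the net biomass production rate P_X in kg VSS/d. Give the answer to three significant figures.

From the Monod/SRT balance for a CMAS, S = K_s·(1+k_d θ_c)/[θ_c·(Y k − k_d) − 1] = 16.0 × (1 + 0.0963 × 20.9) / [20.9 × (0.531 × 9.04 − 0.0963) − 1] = 48.20 / 97.31 = 0.4953 mg/L.
The observed yield is Y_obs = Y/(1 + k_d·θ_c) = 0.531 / (1 + 0.0963 × 20.9) = 0.531 / 3.013 = 0.1763 g VSS per g BOD₅ removed.
Mass of BOD₅ removed per day: Q(S₀ − S) = 14900 × 258.5 g/m³ = 3852 kg/d.
P_X = Y_obs · Q(S₀ − S) = 0.1763 × 3852 = 678.9 kg VSS/d.

P_X ≈ 679 kg VSS/d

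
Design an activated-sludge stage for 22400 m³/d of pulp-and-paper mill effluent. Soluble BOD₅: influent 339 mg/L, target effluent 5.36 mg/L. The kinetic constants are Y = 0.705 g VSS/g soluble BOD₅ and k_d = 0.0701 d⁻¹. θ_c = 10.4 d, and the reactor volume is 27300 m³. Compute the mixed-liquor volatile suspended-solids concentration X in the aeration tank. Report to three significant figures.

From V·X·(1 + k_d·θ_c) = Y·Q·(S₀ − S)·θ_c: X = 0.705 × 22400 × (339 − 5.36) × 10.4 / [27300 × (1 + 0.0701 × 10.4)] = 1161 mg/L.

X ≈ 1160 mg/L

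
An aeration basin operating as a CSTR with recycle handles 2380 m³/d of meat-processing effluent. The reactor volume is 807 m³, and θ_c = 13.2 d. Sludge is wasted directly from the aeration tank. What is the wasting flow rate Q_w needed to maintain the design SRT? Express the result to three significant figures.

With mixed-liquor wasting, θ_c = V/Q_w, so Q_w = V/θ_c = 807.0/13.2 = 61.14 m³/d.

Q_w ≈ 61.1 m³/d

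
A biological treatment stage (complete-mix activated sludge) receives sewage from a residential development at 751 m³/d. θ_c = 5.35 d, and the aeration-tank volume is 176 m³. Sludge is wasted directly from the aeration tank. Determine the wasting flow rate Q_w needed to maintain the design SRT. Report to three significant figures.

For wasting at MLVSS concentration, Q_w = V/θ_c = 176.0/5.35 = 32.90 m³/d.

Q_w ≈ 32.9 m³/d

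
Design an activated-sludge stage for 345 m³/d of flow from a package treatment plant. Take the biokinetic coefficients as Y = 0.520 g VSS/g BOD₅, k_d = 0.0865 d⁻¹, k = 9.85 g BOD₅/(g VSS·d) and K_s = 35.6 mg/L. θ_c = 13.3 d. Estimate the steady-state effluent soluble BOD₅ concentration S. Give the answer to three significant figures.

S ≈ 1.16 mg/L

Effluent substrate depends only on kinetics and SRT: S = K_s(1 + k_d θ_c) / [θ_c(Yk − k_d) − 1] = 35.6 × (1 + 0.0865 × 13.3) / [13.3 × (0.520 × 9.85 − 0.0865) − 1] = 76.56 / 65.97 = 1.160 mg/L.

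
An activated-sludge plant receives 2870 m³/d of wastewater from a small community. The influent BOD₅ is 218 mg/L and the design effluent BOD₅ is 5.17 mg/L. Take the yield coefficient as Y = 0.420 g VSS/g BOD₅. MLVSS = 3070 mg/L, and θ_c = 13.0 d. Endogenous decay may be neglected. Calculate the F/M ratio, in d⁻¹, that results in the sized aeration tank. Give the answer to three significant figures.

F/M ≈ 0.188 d⁻¹

Biomass mass balance (decay neglected): V·X = Y·Q·(S₀ − S)·θ_c, so V = 0.420 × 2870 × (218 − 5.17) × 13.0 / 3070 = 1086 m³.
Food-to-microorganism ratio F/M = Q S₀ / (V X) = 2870 × 218 / (1086 × 3070) = 0.1876 d⁻¹.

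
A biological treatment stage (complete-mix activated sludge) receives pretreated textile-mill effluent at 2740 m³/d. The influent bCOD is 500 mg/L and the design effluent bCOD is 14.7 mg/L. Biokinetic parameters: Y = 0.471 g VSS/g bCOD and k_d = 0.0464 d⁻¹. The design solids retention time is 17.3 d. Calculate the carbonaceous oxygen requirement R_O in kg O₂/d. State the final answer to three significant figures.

R_O ≈ 836 kg O₂/d

The observed yield is Y_obs = Y/(1 + k_d·θ_c) = 0.471 / (1 + 0.0464 × 17.3) = 0.471 / 1.803 = 0.2613 g VSS per g bCOD removed.
Mass of bCOD removed per day: Q(S₀ − S) = 2740 × 485.3 g/m³ = 1330 kg/d.
P_X = Y_obs·Q·(S₀ − S) = 0.2613 × 1330 = 347.4 kg VSS/d.
R_O = Q·(S₀ − S) − 1.42·P_X = 1330 − 1.42 × 347.4 = 836.4 kg O₂/d.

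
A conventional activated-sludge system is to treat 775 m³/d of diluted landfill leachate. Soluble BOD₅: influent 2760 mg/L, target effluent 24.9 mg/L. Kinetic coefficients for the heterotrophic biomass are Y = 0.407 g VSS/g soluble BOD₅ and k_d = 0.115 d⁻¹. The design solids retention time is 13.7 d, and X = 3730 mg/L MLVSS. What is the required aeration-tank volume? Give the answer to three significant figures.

V ≈ 1230 m³

Steady-state biomass mass balance: V·X·(1 + k_d·θ_c) = Y·Q·(S₀ − S)·θ_c, so V = 0.407 × 775 × (2760 − 24.9) × 13.7 / [3730 × (1 + 0.115 × 13.7)] = 1.18×10^7 / 9607 = 1230 m³.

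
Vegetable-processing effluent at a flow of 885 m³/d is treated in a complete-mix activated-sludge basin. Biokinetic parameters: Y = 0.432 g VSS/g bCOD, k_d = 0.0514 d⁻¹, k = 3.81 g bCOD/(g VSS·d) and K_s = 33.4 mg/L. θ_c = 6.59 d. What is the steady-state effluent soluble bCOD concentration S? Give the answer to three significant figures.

S ≈ 4.70 mg/L

Effluent substrate depends only on kinetics and SRT: S = K_s(1 + k_d θ_c) / [θ_c(Yk − k_d) − 1] = 33.4 × (1 + 0.0514 × 6.59) / [6.59 × (0.432 × 3.81 − 0.0514) − 1] = 44.71 / 9.508 = 4.703 mg/L.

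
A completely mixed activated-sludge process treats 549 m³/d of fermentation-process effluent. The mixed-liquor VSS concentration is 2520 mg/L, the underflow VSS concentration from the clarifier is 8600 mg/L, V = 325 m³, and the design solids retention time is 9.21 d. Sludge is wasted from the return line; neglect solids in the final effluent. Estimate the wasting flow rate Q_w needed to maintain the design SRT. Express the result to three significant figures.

Q_w ≈ 10.3 m³/d

Q_w = (V·X)/(θ_c X_r) = 325.0 × 2520 / (9.21 × 8600) = 10.34 m³/d.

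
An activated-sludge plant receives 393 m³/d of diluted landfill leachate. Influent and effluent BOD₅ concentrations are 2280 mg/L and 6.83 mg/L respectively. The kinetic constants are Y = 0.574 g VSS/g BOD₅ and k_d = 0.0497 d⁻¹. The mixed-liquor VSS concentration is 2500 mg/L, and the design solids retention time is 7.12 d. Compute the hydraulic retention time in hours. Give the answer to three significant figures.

τ ≈ 65.9 h

Steady-state biomass mass balance: V·X·(1 + k_d·θ_c) = Y·Q·(S₀ − S)·θ_c, so V = 0.574 × 393 × (2280 − 6.83) × 7.12 / [2500 × (1 + 0.0497 × 7.12)] = 3.65×10^6 / 3385 = 1079 m³.
HRT = V/Q = 1079 m³ / 393 m³·d⁻¹ = 2.745 d × 24 = 65.87 h.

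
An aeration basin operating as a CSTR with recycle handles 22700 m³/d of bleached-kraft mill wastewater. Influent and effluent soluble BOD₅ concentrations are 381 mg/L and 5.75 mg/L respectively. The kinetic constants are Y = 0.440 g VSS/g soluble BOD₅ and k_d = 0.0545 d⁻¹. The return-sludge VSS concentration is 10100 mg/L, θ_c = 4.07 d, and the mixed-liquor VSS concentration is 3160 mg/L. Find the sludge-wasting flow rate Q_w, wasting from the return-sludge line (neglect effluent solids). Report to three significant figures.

Rearranging the biomass balance for a CMAS with decay, V = Y·Q·ΔS·θ_c / [X·(1+k_d θ_c)] = 0.440 × 22700 × (381 − 5.75) × 4.07 / [3160 × (1 + 0.0545 × 4.07)] = 1.53×10^7 / 3861 = 3951 m³.
θ_c = V·X/(Q_w·X_r) when wasting from the recycle, so Q_w = V·X/(θ_c·X_r) = 3951 × 3160 / (4.07 × 10100) = 303.7 m³/d.

Q_w ≈ 304 m³/d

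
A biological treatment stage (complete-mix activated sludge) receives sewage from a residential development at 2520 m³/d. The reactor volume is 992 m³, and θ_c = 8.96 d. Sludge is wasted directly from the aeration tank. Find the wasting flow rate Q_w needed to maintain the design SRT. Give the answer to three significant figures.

Q_w ≈ 111 m³/d

With mixed-liquor wasting, θ_c = V/Q_w, so Q_w = V/θ_c = 992.0/8.96 = 110.7 m³/d.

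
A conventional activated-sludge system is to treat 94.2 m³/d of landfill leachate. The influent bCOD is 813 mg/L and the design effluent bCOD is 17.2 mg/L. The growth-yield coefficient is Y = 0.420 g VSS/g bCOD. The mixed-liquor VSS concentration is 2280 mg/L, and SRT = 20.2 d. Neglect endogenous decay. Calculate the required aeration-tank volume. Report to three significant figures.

V·X = Y·Q·ΔS·θ_c gives V = 0.420 × 94.2 × (813 − 17.2) × 20.2 / 2280 = 278.9 m³.

V ≈ 279 m³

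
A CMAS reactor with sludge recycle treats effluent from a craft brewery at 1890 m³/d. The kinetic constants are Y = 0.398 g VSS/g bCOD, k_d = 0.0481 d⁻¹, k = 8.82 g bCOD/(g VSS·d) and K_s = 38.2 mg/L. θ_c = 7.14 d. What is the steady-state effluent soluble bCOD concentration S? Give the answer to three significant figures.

Effluent substrate depends only on kinetics and SRT: S = K_s(1 + k_d θ_c) / [θ_c(Yk − k_d) − 1] = 38.2 × (1 + 0.0481 × 7.14) / [7.14 × (0.398 × 8.82 − 0.0481) − 1] = 51.32 / 23.72 = 2.163 mg/L.

S ≈ 2.16 mg/L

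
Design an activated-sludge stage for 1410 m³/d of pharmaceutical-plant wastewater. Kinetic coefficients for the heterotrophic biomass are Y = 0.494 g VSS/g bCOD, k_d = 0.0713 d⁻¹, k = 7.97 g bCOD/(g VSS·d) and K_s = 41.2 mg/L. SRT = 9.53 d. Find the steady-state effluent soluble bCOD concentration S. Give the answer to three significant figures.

For a completely mixed reactor with recycle the Lawrence–McCarty relation gives S = K_s·(1 + k_d·θ_c) / [θ_c·(Y·k − k_d) − 1] = 41.2 × (1 + 0.0713 × 9.53) / [9.53 × (0.494 × 7.97 − 0.0713) − 1] = 69.19 / 35.84 = 1.931 mg/L.

S ≈ 1.93 mg/L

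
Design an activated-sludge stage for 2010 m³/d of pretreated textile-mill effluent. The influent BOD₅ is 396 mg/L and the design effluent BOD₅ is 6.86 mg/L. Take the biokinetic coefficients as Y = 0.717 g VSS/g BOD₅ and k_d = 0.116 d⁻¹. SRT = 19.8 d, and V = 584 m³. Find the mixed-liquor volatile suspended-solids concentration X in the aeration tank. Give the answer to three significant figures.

X = Y·Q·ΔS·θ_c / [V·(1 + k_d θ_c)] = 0.717 × 2010 × (396 − 6.86) × 19.8 / [584 × (1 + 0.116 × 19.8)] = 5767 mg/L.

X ≈ 5770 mg/L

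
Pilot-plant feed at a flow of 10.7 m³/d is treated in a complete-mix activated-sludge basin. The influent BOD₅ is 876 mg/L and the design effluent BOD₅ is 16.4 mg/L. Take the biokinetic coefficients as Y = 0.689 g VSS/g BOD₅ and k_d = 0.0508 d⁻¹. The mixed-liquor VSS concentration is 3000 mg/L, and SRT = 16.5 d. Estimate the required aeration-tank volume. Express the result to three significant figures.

From the SRT design equation V = Y Q (S₀−S) θ_c / [X (1 + k_d θ_c)] = 0.689 × 10.7 × (876 − 16.4) × 16.5 / [3000 × (1 + 0.0508 × 16.5)] = 1.05×10^5 / 5515 = 18.96 m³.

V ≈ 19.0 m³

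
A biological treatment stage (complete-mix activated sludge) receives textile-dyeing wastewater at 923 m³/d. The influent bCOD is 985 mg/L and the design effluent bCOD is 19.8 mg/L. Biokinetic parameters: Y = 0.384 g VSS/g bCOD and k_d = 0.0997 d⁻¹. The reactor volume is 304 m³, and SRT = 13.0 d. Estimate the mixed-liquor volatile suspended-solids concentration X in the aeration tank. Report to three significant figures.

X ≈ 6370 mg/L

X = Y·Q·ΔS·θ_c / [V·(1 + k_d θ_c)] = 0.384 × 923 × (985 − 19.8) × 13.0 / [304 × (1 + 0.0997 × 13.0)] = 6371 mg/L.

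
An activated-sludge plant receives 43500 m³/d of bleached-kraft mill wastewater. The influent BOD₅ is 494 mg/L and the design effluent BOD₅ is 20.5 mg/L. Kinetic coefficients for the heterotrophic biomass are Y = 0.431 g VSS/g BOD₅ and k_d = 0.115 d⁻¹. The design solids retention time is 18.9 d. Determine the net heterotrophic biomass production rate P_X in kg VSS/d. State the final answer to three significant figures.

P_X ≈ 2800 kg VSS/d

The observed yield is Y_obs = Y/(1 + k_d·θ_c) = 0.431 / (1 + 0.115 × 18.9) = 0.431 / 3.173 = 0.1358 g VSS per g BOD₅ removed.
Substrate removed = Q·(S₀ − S) = 43500 m³/d × (494 − 20.5) g/m³ = 2.06×10^7 g/d = 20597 kg/d.
P_X = Y_obs · Q(S₀ − S) = 0.1358 × 20597 = 2797 kg VSS/d.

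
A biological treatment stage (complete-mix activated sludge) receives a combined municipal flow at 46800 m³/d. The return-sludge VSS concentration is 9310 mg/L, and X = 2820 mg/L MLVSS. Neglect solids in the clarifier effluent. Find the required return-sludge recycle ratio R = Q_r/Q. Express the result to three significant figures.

R ≈ 0.435

R = Q_r/Q = X/(X_r − X) = 2820 / (9310 − 2820) = 0.4345.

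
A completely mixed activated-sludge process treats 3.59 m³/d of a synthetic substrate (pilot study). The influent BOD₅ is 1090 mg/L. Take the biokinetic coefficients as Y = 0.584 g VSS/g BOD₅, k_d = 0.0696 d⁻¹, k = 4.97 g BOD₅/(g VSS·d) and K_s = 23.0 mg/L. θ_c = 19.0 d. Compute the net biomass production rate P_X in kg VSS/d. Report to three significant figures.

P_X ≈ 0.983 kg VSS/d

For a completely mixed reactor with recycle the Lawrence–McCarty relation gives S = K_s·(1 + k_d·θ_c) / [θ_c·(Y·k − k_d) − 1] = 23.0 × (1 + 0.0696 × 19.0) / [19.0 × (0.584 × 4.97 − 0.0696) − 1] = 53.42 / 52.82 = 1.011 mg/L.
The observed yield is Y_obs = Y/(1 + k_d·θ_c) = 0.584 / (1 + 0.0696 × 19.0) = 0.584 / 2.322 = 0.2515 g VSS per g BOD₅ removed.
ΔS = 1090 − 1.01 = 1089 mg/L, so the substrate removal rate is 3.59 × 1089/1000 = 3.909 kg BOD₅/d.
Biomass produced: P_X = Y_obs·Q·ΔS = 0.2515 × 3.909 ≈ 0.9831 kg VSS/d.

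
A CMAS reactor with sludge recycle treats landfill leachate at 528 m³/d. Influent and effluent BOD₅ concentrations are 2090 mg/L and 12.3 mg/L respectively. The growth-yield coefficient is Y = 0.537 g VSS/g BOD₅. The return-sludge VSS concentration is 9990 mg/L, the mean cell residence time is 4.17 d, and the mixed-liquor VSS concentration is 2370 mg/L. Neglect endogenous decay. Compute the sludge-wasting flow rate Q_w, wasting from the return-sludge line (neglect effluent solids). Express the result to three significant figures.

Biomass mass balance (decay neglected): V·X = Y·Q·(S₀ − S)·θ_c, so V = 0.537 × 528 × (2090 − 12.3) × 4.17 / 2370 = 1037 m³.
Q_w = (V·X)/(θ_c X_r) = 1037 × 2370 / (4.17 × 9990) = 58.97 m³/d.

Q_w ≈ 59.0 m³/d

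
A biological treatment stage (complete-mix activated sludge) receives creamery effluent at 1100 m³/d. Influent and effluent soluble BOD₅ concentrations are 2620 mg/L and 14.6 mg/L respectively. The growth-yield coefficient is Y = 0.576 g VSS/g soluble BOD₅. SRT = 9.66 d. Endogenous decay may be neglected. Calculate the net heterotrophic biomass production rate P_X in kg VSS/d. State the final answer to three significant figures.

Since k_d ≈ 0, Y_obs = Y = 0.576 g VSS/g soluble BOD₅.
ΔS = 2620 − 14.6 = 2605 mg/L, so the substrate removal rate is 1100 × 2605/1000 = 2866 kg soluble BOD₅/d.
Net biomass production P_X = Y_obs × Q·(S₀ − S) = 0.5760 × 2866 = 1651 kg VSS/d.

P_X ≈ 1650 kg VSS/d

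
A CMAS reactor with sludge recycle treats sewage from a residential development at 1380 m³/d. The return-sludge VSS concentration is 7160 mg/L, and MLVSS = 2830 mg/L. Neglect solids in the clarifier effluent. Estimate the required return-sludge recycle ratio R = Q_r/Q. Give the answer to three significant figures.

Solids balance on the clarifier gives (1+R)X = R·X_r, so R = X/(X_r − X) = 2830 / (7160 − 2830) = 0.6536.

R ≈ 0.654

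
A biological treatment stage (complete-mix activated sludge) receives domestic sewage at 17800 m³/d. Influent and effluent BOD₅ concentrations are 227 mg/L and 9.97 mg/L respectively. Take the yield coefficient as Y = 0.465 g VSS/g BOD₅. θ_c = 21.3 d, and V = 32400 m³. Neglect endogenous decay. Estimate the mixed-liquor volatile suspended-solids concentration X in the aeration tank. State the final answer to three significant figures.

X ≈ 1180 mg/L

X = Y·Q·ΔS·θ_c / V = 0.465 × 17800 × (227 − 9.97) × 21.3 / 32400 = 1181 mg/L.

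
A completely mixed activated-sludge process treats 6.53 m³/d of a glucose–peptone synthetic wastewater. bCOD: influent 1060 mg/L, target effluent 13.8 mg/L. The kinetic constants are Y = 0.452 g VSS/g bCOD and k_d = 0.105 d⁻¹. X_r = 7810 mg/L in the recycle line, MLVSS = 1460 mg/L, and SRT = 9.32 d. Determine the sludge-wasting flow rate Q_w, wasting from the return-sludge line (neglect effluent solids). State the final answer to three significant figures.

Q_w ≈ 0.200 m³/d

Rearranging the biomass balance for a CMAS with decay, V = Y·Q·ΔS·θ_c / [X·(1+k_d θ_c)] = 0.452 × 6.53 × (1060 − 13.8) × 9.32 / [1460 × (1 + 0.105 × 9.32)] = 2.88×10^4 / 2889 = 9.963 m³.
θ_c = V·X/(Q_w·X_r) when wasting from the recycle, so Q_w = V·X/(θ_c·X_r) = 9.963 × 1460 / (9.32 × 7810) = 0.1998 m³/d.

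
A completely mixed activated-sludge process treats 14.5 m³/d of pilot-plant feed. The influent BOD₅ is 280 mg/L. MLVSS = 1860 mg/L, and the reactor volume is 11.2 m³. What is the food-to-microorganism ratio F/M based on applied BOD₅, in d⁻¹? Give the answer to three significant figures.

F/M ≈ 0.195 d⁻¹

Food-to-microorganism ratio F/M = Q S₀ / (V X) = 14.5 × 280 / (11.20 × 1860) = 0.1949 d⁻¹.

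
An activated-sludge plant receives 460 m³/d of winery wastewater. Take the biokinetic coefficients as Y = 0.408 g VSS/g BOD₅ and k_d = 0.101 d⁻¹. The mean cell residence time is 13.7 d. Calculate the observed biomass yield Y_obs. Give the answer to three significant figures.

Y_obs = Y / (1 + k_d θ_c) = 0.408 / (1 + 0.101 × 13.7) = 0.408 / 2.384 = 0.1712.

Y_obs ≈ 0.171 g VSS/g BOD₅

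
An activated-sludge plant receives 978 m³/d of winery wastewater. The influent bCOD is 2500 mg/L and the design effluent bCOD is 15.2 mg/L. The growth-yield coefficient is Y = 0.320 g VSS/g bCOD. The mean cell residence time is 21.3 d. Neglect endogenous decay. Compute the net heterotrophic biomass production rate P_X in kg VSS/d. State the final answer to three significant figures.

With endogenous decay neglected, the observed yield equals the true yield: Y_obs = Y = 0.320 g VSS/g bCOD.
ΔS = 2500 − 15.2 = 2485 mg/L, so the substrate removal rate is 978 × 2485/1000 = 2430 kg bCOD/d.
So the net sludge growth is P_X = 0.3200 × 2430 = 777.6 kg VSS/d.

P_X ≈ 778 kg VSS/d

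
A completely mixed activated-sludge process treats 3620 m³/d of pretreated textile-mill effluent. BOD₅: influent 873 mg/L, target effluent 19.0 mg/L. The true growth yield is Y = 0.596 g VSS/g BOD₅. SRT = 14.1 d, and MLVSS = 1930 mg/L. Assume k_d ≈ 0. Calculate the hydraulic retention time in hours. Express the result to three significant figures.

V·X = Y·Q·ΔS·θ_c gives V = 0.596 × 3620 × (873 − 19.0) × 14.1 / 1930 = 13461 m³.
HRT = V/Q = 13461 m³ / 3620 m³·d⁻¹ = 3.718 d × 24 = 89.24 h.

τ ≈ 89.2 h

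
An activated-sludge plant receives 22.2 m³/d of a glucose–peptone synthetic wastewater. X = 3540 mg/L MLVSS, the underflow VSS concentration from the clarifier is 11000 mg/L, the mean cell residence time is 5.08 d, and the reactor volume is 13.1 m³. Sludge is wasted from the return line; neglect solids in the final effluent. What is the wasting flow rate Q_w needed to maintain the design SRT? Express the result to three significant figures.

Q_w ≈ 0.830 m³/d

Wasting from the return line (neglecting effluent solids): Q_w = V·X / (θ_c·X_r) = 13.10 × 3540 / (5.08 × 11000) = 0.8299 m³/d.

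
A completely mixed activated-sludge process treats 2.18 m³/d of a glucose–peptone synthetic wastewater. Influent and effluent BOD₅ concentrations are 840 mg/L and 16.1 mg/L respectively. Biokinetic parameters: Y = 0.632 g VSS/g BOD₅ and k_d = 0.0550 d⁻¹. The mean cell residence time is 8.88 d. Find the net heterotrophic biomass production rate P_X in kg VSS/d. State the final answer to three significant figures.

P_X ≈ 0.763 kg VSS/d

Y_obs = Y / (1 + k_d θ_c) = 0.632 / (1 + 0.0550 × 8.88) = 0.632 / 1.488 = 0.4246.
ΔS = 840 − 16.1 = 823.9 mg/L, so the substrate removal rate is 2.18 × 823.9/1000 = 1.796 kg BOD₅/d.
P_X = Y_obs · Q(S₀ − S) = 0.4246 × 1.796 = 0.7627 kg VSS/d.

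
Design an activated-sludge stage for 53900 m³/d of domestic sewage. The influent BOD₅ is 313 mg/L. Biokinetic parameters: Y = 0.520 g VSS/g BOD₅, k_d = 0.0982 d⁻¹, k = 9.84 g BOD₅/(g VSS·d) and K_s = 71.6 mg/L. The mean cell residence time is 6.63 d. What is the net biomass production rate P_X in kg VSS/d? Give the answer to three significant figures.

P_X ≈ 5250 kg VSS/d

Effluent substrate depends only on kinetics and SRT: S = K_s(1 + k_d θ_c) / [θ_c(Yk − k_d) − 1] = 71.6 × (1 + 0.0982 × 6.63) / [6.63 × (0.520 × 9.84 − 0.0982) − 1] = 118.2 / 32.27 = 3.663 mg/L.
Correct the yield for decay: Y_obs = Y/(1 + k_d θ_c) = 0.520 / (1 + 0.0982 × 6.63) = 0.520 / 1.651 = 0.3149.
Q·(S₀ − S) = 53900 × (313 − 3.66) × 10⁻³ = 16673 kg/d removed.
Net biomass production P_X = Y_obs × Q·(S₀ − S) = 0.3149 × 16673 = 5251 kg VSS/d.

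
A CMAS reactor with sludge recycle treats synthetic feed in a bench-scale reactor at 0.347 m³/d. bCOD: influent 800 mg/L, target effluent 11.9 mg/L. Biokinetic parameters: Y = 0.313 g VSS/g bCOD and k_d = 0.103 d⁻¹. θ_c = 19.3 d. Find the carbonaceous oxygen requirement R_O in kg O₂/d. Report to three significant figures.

R_O ≈ 0.233 kg O₂/d

The observed yield is Y_obs = Y/(1 + k_d·θ_c) = 0.313 / (1 + 0.103 × 19.3) = 0.313 / 2.988 = 0.1048 g VSS per g bCOD removed.
Substrate removed = Q·(S₀ − S) = 0.347 m³/d × (800 − 11.9) g/m³ = 2.73×10^2 g/d = 0.2735 kg/d.
Net sludge production P_X = 0.1048 × 0.2735 = 0.02865 kg VSS/d.
R_O = Q·ΔS − 1.42 P_X = 0.2735 − 0.04068 = 0.2328 kg O₂/d.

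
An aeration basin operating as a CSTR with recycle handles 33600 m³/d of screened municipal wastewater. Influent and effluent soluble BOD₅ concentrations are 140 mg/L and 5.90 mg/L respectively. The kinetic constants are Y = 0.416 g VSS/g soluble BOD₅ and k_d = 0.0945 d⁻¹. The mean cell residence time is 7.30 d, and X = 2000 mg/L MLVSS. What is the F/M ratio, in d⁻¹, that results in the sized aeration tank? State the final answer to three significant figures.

F/M ≈ 0.581 d⁻¹

Rearranging the biomass balance for a CMAS with decay, V = Y·Q·ΔS·θ_c / [X·(1+k_d θ_c)] = 0.416 × 33600 × (140 − 5.90) × 7.30 / [2000 × (1 + 0.0945 × 7.30)] = 1.37×10^7 / 3380 = 4049 m³.
F/M = applied load / biomass = Q·S₀/(V·X) = 33600 × 140 / (4049 × 2000) = 0.5809 d⁻¹.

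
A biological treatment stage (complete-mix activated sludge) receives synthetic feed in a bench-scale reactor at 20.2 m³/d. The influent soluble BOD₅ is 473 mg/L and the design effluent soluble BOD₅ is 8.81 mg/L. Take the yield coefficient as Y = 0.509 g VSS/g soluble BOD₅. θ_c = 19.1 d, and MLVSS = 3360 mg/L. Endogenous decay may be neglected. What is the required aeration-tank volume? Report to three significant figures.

V ≈ 27.1 m³

Biomass mass balance (decay neglected): V·X = Y·Q·(S₀ − S)·θ_c, so V = 0.509 × 20.2 × (473 − 8.81) × 19.1 / 3360 = 27.13 m³.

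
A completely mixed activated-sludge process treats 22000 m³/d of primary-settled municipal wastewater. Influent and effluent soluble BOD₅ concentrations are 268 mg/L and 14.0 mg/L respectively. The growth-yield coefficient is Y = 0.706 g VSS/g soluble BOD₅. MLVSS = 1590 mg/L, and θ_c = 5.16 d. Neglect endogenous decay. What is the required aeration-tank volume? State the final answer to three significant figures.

V·X = Y·Q·ΔS·θ_c gives V = 0.706 × 22000 × (268 − 14.0) × 5.16 / 1590 = 12803 m³.

V ≈ 12800 m³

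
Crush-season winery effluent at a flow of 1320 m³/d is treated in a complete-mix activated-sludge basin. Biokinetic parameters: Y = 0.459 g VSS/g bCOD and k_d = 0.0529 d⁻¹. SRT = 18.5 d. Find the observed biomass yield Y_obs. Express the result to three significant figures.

Correct the yield for decay: Y_obs = Y/(1 + k_d θ_c) = 0.459 / (1 + 0.0529 × 18.5) = 0.459 / 1.979 = 0.2320.

Y_obs ≈ 0.232 g VSS/g bCOD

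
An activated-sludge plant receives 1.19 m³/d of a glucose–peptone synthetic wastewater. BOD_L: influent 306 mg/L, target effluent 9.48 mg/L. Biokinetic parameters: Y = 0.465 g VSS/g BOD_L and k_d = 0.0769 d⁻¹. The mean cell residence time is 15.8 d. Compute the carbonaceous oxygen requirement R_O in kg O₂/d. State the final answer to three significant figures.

R_O ≈ 0.248 kg O₂/d

Observed yield with endogenous decay: Y_obs = Y / (1 + k_d·θ_c) = 0.465 / (1 + 0.0769 × 15.8) = 0.465 / 2.215 = 0.2099 g VSS/g BOD_L.
ΔS = 306 − 9.48 = 296.5 mg/L, so the substrate removal rate is 1.19 × 296.5/1000 = 0.3529 kg BOD_L/d.
Biomass synthesised: P_X = Y_obs × 0.3529 = 0.07408 kg VSS/d.
R_O = Q·(S₀ − S) − 1.42·P_X = 0.3529 − 1.42 × 0.07408 = 0.2477 kg O₂/d.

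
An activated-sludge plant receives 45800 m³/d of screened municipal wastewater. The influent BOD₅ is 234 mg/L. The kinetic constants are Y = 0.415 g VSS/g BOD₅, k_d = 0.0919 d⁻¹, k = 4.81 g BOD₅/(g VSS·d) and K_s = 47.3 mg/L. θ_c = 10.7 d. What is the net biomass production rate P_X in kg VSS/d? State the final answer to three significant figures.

For a completely mixed reactor with recycle the Lawrence–McCarty relation gives S = K_s·(1 + k_d·θ_c) / [θ_c·(Y·k − k_d) − 1] = 47.3 × (1 + 0.0919 × 10.7) / [10.7 × (0.415 × 4.81 − 0.0919) − 1] = 93.81 / 19.38 = 4.842 mg/L.
Observed yield with endogenous decay: Y_obs = Y / (1 + k_d·θ_c) = 0.415 / (1 + 0.0919 × 10.7) = 0.415 / 1.983 = 0.2092 g VSS/g BOD₅.
Q·(S₀ − S) = 45800 × (234 − 4.84) × 10⁻³ = 10496 kg/d removed.
P_X = Y_obs · Q(S₀ − S) = 0.2092 × 10496 = 2196 kg VSS/d.

P_X ≈ 2200 kg VSS/d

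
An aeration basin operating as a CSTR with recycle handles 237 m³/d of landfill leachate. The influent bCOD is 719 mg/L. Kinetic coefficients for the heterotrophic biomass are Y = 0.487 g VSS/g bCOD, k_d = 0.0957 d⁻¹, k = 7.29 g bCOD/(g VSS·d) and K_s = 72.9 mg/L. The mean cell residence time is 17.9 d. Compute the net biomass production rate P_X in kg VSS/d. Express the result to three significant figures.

P_X ≈ 30.4 kg VSS/d

For a completely mixed reactor with recycle the Lawrence–McCarty relation gives S = K_s·(1 + k_d·θ_c) / [θ_c·(Y·k − k_d) − 1] = 72.9 × (1 + 0.0957 × 17.9) / [17.9 × (0.487 × 7.29 − 0.0957) − 1] = 197.8 / 60.84 = 3.251 mg/L.
Y_obs = Y / (1 + k_d θ_c) = 0.487 / (1 + 0.0957 × 17.9) = 0.487 / 2.713 = 0.1795.
Substrate removed = Q·(S₀ − S) = 237 m³/d × (719 − 3.25) g/m³ = 1.7×10^5 g/d = 169.6 kg/d.
P_X = Y_obs · Q(S₀ − S) = 0.1795 × 169.6 = 30.45 kg VSS/d.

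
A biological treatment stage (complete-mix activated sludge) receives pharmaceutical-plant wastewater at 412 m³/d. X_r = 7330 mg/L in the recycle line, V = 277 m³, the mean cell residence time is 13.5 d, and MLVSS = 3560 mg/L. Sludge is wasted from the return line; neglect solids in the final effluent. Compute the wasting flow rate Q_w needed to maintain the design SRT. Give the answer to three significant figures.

Q_w = (V·X)/(θ_c X_r) = 277.0 × 3560 / (13.5 × 7330) = 9.965 m³/d.

Q_w ≈ 9.97 m³/d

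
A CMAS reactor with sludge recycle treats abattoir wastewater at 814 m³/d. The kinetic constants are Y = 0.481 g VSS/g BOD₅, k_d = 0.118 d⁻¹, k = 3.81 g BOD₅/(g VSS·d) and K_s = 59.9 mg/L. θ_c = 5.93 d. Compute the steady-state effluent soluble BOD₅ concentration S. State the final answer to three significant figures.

For a completely mixed reactor with recycle the Lawrence–McCarty relation gives S = K_s·(1 + k_d·θ_c) / [θ_c·(Y·k − k_d) − 1] = 59.9 × (1 + 0.118 × 5.93) / [5.93 × (0.481 × 3.81 − 0.118) − 1] = 101.8 / 9.168 = 11.11 mg/L.

S ≈ 11.1 mg/L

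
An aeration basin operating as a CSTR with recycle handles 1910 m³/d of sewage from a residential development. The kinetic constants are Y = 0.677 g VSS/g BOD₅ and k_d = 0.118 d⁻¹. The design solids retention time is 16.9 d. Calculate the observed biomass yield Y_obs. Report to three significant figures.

Y_obs = Y / (1 + k_d θ_c) = 0.677 / (1 + 0.118 × 16.9) = 0.677 / 2.994 = 0.2261.

Y_obs ≈ 0.226 g VSS/g BOD₅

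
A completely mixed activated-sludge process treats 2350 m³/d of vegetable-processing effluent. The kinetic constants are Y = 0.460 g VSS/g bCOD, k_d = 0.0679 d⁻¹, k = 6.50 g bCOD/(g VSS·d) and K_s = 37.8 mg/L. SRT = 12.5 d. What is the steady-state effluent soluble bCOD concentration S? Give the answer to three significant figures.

From the Monod/SRT balance for a CMAS, S = K_s·(1+k_d θ_c)/[θ_c·(Y k − k_d) − 1] = 37.8 × (1 + 0.0679 × 12.5) / [12.5 × (0.460 × 6.50 − 0.0679) − 1] = 69.88 / 35.53 = 1.967 mg/L.

S ≈ 1.97 mg/L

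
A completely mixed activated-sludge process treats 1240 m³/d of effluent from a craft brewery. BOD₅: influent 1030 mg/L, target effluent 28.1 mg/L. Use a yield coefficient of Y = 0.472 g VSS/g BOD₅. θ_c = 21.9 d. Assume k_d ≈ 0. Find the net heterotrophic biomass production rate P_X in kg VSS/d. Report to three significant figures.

P_X ≈ 586 kg VSS/d

Since k_d ≈ 0, Y_obs = Y = 0.472 g VSS/g BOD₅.
Mass of BOD₅ removed per day: Q(S₀ − S) = 1240 × 1002 g/m³ = 1242 kg/d.
P_X = Y_obs · Q(S₀ − S) = 0.4720 × 1242 = 586.4 kg VSS/d.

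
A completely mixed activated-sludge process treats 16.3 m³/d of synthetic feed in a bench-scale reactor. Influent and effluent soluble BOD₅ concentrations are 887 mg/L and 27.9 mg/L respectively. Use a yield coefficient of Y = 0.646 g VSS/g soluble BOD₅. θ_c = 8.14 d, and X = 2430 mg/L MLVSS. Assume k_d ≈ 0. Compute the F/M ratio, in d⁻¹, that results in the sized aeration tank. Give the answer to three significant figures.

Biomass mass balance (decay neglected): V·X = Y·Q·(S₀ − S)·θ_c, so V = 0.646 × 16.3 × (887 − 27.9) × 8.14 / 2430 = 30.30 m³.
Food-to-microorganism ratio F/M = Q S₀ / (V X) = 16.3 × 887 / (30.30 × 2430) = 0.1963 d⁻¹.

F/M ≈ 0.196 d⁻¹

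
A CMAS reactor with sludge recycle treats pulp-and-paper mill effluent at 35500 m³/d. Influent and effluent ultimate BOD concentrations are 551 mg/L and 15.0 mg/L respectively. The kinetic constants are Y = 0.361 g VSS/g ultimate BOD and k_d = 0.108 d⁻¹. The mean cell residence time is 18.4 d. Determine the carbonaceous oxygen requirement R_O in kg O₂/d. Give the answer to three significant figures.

R_O ≈ 15800 kg O₂/d

The observed yield is Y_obs = Y/(1 + k_d·θ_c) = 0.361 / (1 + 0.108 × 18.4) = 0.361 / 2.987 = 0.1208 g VSS per g ultimate BOD removed.
Q·(S₀ − S) = 35500 × (551 − 15.0) × 10⁻³ = 19028 kg/d removed.
Biomass synthesised: P_X = Y_obs × 19028 = 2300 kg VSS/d.
R_O = Q·ΔS − 1.42 P_X = 19028 − 3265 = 15763 kg O₂/d.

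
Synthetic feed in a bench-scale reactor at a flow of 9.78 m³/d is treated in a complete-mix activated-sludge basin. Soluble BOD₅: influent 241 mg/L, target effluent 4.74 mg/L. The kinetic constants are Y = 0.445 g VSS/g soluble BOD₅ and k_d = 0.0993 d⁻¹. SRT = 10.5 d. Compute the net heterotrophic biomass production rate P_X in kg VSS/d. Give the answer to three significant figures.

P_X ≈ 0.503 kg VSS/d

Y_obs = Y / (1 + k_d θ_c) = 0.445 / (1 + 0.0993 × 10.5) = 0.445 / 2.043 = 0.2179.
Q·(S₀ − S) = 9.78 × (241 − 4.74) × 10⁻³ = 2.311 kg/d removed.
P_X = Y_obs · Q(S₀ − S) = 0.2179 × 2.311 = 0.5034 kg VSS/d.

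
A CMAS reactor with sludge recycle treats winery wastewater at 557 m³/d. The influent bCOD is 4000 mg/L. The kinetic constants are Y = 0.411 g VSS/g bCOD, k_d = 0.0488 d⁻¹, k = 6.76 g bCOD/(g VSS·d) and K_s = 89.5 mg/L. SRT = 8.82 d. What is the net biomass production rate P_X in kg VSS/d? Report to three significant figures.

P_X ≈ 639 kg VSS/d

Effluent substrate depends only on kinetics and SRT: S = K_s(1 + k_d θ_c) / [θ_c(Yk − k_d) − 1] = 89.5 × (1 + 0.0488 × 8.82) / [8.82 × (0.411 × 6.76 − 0.0488) − 1] = 128.0 / 23.07 = 5.548 mg/L.
Observed yield with endogenous decay: Y_obs = Y / (1 + k_d·θ_c) = 0.411 / (1 + 0.0488 × 8.82) = 0.411 / 1.430 = 0.2873 g VSS/g bCOD.
Substrate removed = Q·(S₀ − S) = 557 m³/d × (4000 − 5.55) g/m³ = 2.22×10^6 g/d = 2225 kg/d.
Net biomass production P_X = Y_obs × Q·(S₀ − S) = 0.2873 × 2225 = 639.3 kg VSS/d.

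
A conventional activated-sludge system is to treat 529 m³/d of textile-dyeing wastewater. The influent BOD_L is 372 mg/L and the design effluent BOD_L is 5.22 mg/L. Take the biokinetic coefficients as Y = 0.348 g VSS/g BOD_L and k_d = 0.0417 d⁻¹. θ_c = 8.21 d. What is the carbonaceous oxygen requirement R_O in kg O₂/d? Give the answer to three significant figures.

R_O ≈ 123 kg O₂/d

Observed yield with endogenous decay: Y_obs = Y / (1 + k_d·θ_c) = 0.348 / (1 + 0.0417 × 8.21) = 0.348 / 1.342 = 0.2592 g VSS/g BOD_L.
Q·(S₀ − S) = 529 × (372 − 5.22) × 10⁻³ = 194.0 kg/d removed.
Biomass synthesised: P_X = Y_obs × 194.0 = 50.30 kg VSS/d.
R_O = Q·ΔS − 1.42 P_X = 194.0 − 71.43 = 122.6 kg O₂/d.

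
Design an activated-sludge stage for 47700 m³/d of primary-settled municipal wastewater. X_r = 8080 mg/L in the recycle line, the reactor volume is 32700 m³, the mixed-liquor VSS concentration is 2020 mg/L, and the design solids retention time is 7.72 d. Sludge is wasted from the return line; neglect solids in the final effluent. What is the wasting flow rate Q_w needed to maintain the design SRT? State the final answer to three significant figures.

Q_w ≈ 1060 m³/d

Wasting from the return line (neglecting effluent solids): Q_w = V·X / (θ_c·X_r) = 32700 × 2020 / (7.72 × 8080) = 1059 m³/d.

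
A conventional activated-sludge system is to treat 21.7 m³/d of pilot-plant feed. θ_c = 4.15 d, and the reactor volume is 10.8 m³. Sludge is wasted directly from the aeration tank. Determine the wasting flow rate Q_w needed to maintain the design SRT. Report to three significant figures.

Q_w ≈ 2.60 m³/d

With mixed-liquor wasting, θ_c = V/Q_w, so Q_w = V/θ_c = 10.80/4.15 = 2.602 m³/d.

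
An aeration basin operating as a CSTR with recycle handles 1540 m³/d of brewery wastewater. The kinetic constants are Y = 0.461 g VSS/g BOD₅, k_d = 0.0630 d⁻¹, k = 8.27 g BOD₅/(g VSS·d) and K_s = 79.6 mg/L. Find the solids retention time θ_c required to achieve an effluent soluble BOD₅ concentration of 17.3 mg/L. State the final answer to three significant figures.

θ_c ≈ 1.62 d

At the target effluent, Y k S/(K_s+S) = 0.461×8.27×17.3/96.90 = 0.6807 d⁻¹.
θ_c = 1/(μ − k_d) = 1/(0.6807 − 0.0630) = 1/0.6177 = 1.619 d.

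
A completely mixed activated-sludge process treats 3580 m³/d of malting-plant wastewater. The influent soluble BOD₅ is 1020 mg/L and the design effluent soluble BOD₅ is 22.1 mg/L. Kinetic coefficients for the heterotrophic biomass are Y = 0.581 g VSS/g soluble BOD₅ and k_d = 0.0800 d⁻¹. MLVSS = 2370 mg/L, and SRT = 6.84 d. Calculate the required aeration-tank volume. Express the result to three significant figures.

V ≈ 3870 m³

Steady-state biomass mass balance: V·X·(1 + k_d·θ_c) = Y·Q·(S₀ − S)·θ_c, so V = 0.581 × 3580 × (1020 − 22.1) × 6.84 / [2370 × (1 + 0.0800 × 6.84)] = 1.42×10^7 / 3667 = 3872 m³.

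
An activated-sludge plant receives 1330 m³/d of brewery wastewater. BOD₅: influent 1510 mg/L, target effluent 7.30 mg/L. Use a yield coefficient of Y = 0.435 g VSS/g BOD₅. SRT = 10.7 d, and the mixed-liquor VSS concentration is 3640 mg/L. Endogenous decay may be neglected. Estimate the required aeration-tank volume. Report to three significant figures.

With k_d = 0 the design equation reduces to V = Y Q (S₀−S) θ_c / X = 0.435 × 1330 × (1510 − 7.30) × 10.7 / 3640 = 2556 m³.

V ≈ 2560 m³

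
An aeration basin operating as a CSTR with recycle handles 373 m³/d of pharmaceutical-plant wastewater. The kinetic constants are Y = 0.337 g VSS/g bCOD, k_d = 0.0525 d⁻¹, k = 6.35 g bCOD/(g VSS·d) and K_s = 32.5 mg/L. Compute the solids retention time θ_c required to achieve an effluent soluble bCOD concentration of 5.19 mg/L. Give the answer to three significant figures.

Specific growth rate at S = 5.19 mg/L: μ = YkS/(K_s+S) = 0.337·6.35·5.19/(32.5+5.19) = 0.2947 d⁻¹.
θ_c = 1/(μ − k_d) = 1/(0.2947 − 0.0525) = 1/0.2422 = 4.129 d.

θ_c ≈ 4.13 d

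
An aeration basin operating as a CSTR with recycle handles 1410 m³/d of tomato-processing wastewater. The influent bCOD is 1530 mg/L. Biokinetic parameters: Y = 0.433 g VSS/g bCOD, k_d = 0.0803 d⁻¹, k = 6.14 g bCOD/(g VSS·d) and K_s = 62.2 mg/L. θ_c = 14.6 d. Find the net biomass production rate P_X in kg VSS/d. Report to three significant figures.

P_X ≈ 429 kg VSS/d

From the Monod/SRT balance for a CMAS, S = K_s·(1+k_d θ_c)/[θ_c·(Y k − k_d) − 1] = 62.2 × (1 + 0.0803 × 14.6) / [14.6 × (0.433 × 6.14 − 0.0803) − 1] = 135.1 / 36.64 = 3.687 mg/L.
Observed yield with endogenous decay: Y_obs = Y / (1 + k_d·θ_c) = 0.433 / (1 + 0.0803 × 14.6) = 0.433 / 2.172 = 0.1993 g VSS/g bCOD.
Substrate removed = Q·(S₀ − S) = 1410 m³/d × (1530 − 3.69) g/m³ = 2.15×10^6 g/d = 2152 kg/d.
So the net sludge growth is P_X = 0.1993 × 2152 = 429.0 kg VSS/d.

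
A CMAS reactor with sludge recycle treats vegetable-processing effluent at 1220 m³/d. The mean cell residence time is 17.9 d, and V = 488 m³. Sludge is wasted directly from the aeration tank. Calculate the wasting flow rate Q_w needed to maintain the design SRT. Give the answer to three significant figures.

Q_w ≈ 27.3 m³/d

Wasting from the aeration tank: Q_w = V / θ_c = 488.0 / 17.9 = 27.26 m³/d.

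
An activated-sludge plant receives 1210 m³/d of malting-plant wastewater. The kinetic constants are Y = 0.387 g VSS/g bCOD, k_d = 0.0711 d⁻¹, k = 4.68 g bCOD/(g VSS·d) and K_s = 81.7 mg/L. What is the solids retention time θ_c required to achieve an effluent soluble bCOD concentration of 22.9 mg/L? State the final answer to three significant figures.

At the target effluent, Y k S/(K_s+S) = 0.387×4.68×22.9/104.6 = 0.3965 d⁻¹.
θ_c = 1/(μ − k_d) = 1/(0.3965 − 0.0711) = 1/0.3254 = 3.073 d.

θ_c ≈ 3.07 d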